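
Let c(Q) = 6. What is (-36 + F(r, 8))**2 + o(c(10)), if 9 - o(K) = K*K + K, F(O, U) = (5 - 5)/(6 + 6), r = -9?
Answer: 1263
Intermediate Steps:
F(O, U) = 0 (F(O, U) = 0/12 = 0*(1/12) = 0)
o(K) = 9 - K - K**2 (o(K) = 9 - (K*K + K) = 9 - (K**2 + K) = 9 - (K + K**2) = 9 + (-K - K**2) = 9 - K - K**2)
(-36 + F(r, 8))**2 + o(c(10)) = (-36 + 0)**2 + (9 - 1*6 - 1*6**2) = (-36)**2 + (9 - 6 - 1*36) = 1296 + (9 - 6 - 36) = 1296 - 33 = 1263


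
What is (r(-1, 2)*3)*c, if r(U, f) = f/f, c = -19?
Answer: -57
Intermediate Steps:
r(U, f) = 1
(r(-1, 2)*3)*c = (1*3)*(-19) = 3*(-19) = -57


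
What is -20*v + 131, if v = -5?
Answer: 231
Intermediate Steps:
-20*v + 131 = -20*(-5) + 131 = 100 + 131 = 231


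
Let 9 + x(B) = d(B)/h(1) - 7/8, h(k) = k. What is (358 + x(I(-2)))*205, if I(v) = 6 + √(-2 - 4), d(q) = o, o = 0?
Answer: 570925/8 ≈ 71366.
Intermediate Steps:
d(q) = 0
I(v) = 6 + I*√6 (I(v) = 6 + √(-6) = 6 + I*√6)
x(B) = -79/8 (x(B) = -9 + (0/1 - 7/8) = -9 + (0*1 - 7*⅛) = -9 + (0 - 7/8) = -9 - 7/8 = -79/8)
(358 + x(I(-2)))*205 = (358 - 79/8)*205 = (2785/8)*205 = 570925/8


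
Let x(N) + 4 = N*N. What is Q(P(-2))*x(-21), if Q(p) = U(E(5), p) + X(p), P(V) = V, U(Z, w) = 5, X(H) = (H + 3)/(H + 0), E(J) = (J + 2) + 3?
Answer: 3933/2 ≈ 1966.5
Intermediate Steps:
E(J) = 5 + J (E(J) = (2 + J) + 3 = 5 + J)
X(H) = (3 + H)/H
x(N) = -4 + N**2 (x(N) = -4 + N*N = -4 + N**2)
Q(p) = 5 + (3 + p)/p
Q(P(-2))*x(-21) = (6 + 3/(-2))*(-4 + (-21)**2) = (6 + 3*(-1/2))*(-4 + 441) = (6 - 3/2)*437 = (9/2)*437 = 3933/2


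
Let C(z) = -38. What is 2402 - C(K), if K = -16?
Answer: 2440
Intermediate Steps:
2402 - C(K) = 2402 - 1*(-38) = 2402 + 38 = 2440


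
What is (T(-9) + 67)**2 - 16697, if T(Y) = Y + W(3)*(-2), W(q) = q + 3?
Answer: -14581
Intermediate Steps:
W(q) = 3 + q
T(Y) = -12 + Y (T(Y) = Y + (3 + 3)*(-2) = Y + 6*(-2) = Y - 12 = -12 + Y)
(T(-9) + 67)**2 - 16697 = ((-12 - 9) + 67)**2 - 16697 = (-21 + 67)**2 - 16697 = 46**2 - 16697 = 2116 - 16697 = -14581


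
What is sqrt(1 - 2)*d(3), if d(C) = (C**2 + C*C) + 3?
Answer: 21*I ≈ 21.0*I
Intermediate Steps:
d(C) = 3 + 2*C**2 (d(C) = (C**2 + C**2) + 3 = 2*C**2 + 3 = 3 + 2*C**2)
sqrt(1 - 2)*d(3) = sqrt(1 - 2)*(3 + 2*3**2) = sqrt(-1)*(3 + 2*9) = I*(3 + 18) = I*21 = 21*I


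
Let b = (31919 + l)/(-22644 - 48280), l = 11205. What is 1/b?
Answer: -17731/10781 ≈ -1.6447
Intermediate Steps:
b = -10781/17731 (b = (31919 + 11205)/(-22644 - 48280) = 43124/(-70924) = 43124*(-1/70924) = -10781/17731 ≈ -0.60803)
1/b = 1/(-10781/17731) = -17731/10781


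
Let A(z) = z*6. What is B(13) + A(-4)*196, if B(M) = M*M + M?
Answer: -4522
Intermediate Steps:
B(M) = M + M**2 (B(M) = M**2 + M = M + M**2)
A(z) = 6*z
B(13) + A(-4)*196 = 13*(1 + 13) + (6*(-4))*196 = 13*14 - 24*196 = 182 - 4704 = -4522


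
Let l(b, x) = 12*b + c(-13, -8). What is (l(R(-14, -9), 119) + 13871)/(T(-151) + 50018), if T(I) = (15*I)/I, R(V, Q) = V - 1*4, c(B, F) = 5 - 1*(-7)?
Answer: 13667/50033 ≈ 0.27316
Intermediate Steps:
c(B, F) = 12 (c(B, F) = 5 + 7 = 12)
R(V, Q) = -4 + V (R(V, Q) = V - 4 = -4 + V)
T(I) = 15
l(b, x) = 12 + 12*b (l(b, x) = 12*b + 12 = 12 + 12*b)
(l(R(-14, -9), 119) + 13871)/(T(-151) + 50018) = ((12 + 12*(-4 - 14)) + 13871)/(15 + 50018) = ((12 + 12*(-18)) + 13871)/50033 = ((12 - 216) + 13871)*(1/50033) = (-204 + 13871)*(1/50033) = 13667*(1/50033) = 13667/50033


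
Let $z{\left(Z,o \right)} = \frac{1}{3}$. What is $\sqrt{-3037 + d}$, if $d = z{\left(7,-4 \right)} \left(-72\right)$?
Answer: $i \sqrt{3061} \approx 55.326 i$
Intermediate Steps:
$z{\left(Z,o \right)} = \frac{1}{3}$
$d = -24$ ($d = \frac{1}{3} \left(-72\right) = -24$)
$\sqrt{-3037 + d} = \sqrt{-3037 - 24} = \sqrt{-3061} = i \sqrt{3061}$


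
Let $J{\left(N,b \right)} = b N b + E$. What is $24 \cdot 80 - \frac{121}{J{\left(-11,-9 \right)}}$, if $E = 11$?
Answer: $\frac{153611}{80} \approx 1920.1$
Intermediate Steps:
$J{\left(N,b \right)} = 11 + N b^{2}$ ($J{\left(N,b \right)} = b N b + 11 = N b b + 11 = N b^{2} + 11 = 11 + N b^{2}$)
$24 \cdot 80 - \frac{121}{J{\left(-11,-9 \right)}} = 24 \cdot 80 - \frac{121}{11 - 11 \left(-9\right)^{2}} = 1920 - \frac{121}{11 - 891} = 1920 - \frac{121}{-880} = 1920 - - \frac{11}{80} = 1920 + \frac{11}{80} = \frac{153611}{80}$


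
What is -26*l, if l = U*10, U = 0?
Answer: 0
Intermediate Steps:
l = 0 (l = 0*10 = 0)
-26*l = -26*0 = 0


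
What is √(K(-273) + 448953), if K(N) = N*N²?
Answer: 2*I*√4974366 ≈ 4460.7*I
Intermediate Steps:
K(N) = N³
√(K(-273) + 448953) = √((-273)³ + 448953) = √(-20346417 + 448953) = √(-19897464) = 2*I*√4974366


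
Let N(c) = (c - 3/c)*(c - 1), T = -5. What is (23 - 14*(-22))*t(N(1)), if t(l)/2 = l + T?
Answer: -3310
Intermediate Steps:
N(c) = (-1 + c)*(c - 3/c) (N(c) = (c - 3/c)*(-1 + c) = (-1 + c)*(c - 3/c))
t(l) = -10 + 2*l (t(l) = 2*(l - 5) = 2*(-5 + l) = -10 + 2*l)
(23 - 14*(-22))*t(N(1)) = (23 - 14*(-22))*(-10 + 2*(-3 + 1² - 1*1 + 3/1)) = (23 + 308)*(-10 + 2*(-3 + 1 - 1 + 3*1)) = 331*(-10 + 2*(-3 + 1 - 1 + 3)) = 331*(-10 + 2*0) = 331*(-10 + 0) = 331*(-10) = -3310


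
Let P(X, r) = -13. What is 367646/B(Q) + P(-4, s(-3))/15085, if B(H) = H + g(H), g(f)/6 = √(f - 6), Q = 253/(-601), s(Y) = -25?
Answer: -843277887380559/1260462368305 - 1325731476*I*√2319259/83557333 ≈ -669.02 - 24163.0*I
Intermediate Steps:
Q = -253/601 (Q = 253*(-1/601) = -253/601 ≈ -0.42097)
g(f) = 6*√(-6 + f) (g(f) = 6*√(f - 6) = 6*√(-6 + f))
B(H) = H + 6*√(-6 + H)
367646/B(Q) + P(-4, s(-3))/15085 = 367646/(-253/601 + 6*√(-6 - 253/601)) - 13/15085 = 367646/(-253/601 + 6*√(-3859/601)) - 13*1/15085 = 367646/(-253/601 + 6*(I*√2319259/601)) - 13/15085 = 367646/(-253/601 + 6*I*√2319259/601) - 13/15085 = -13/15085 + 367646/(-253/601 + 6*I*√2319259/601)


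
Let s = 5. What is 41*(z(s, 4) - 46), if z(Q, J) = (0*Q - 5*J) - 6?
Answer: -2952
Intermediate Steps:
z(Q, J) = -6 - 5*J (z(Q, J) = (0 - 5*J) - 6 = -5*J - 6 = -6 - 5*J)
41*(z(s, 4) - 46) = 41*((-6 - 5*4) - 46) = 41*((-6 - 20) - 46) = 41*(-26 - 46) = 41*(-72) = -2952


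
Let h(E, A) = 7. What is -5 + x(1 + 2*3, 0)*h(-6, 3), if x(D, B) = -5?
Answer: -40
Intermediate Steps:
-5 + x(1 + 2*3, 0)*h(-6, 3) = -5 - 5*7 = -5 - 35 = -40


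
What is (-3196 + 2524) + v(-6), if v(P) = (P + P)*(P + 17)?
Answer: -804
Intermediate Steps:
v(P) = 2*P*(17 + P) (v(P) = (2*P)*(17 + P) = 2*P*(17 + P))
(-3196 + 2524) + v(-6) = (-3196 + 2524) + 2*(-6)*(17 - 6) = -672 + 2*(-6)*11 = -672 - 132 = -804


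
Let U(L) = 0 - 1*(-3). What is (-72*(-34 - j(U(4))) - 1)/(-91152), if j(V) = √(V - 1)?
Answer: -2447/91152 - √2/1266 ≈ -0.027962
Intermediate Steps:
U(L) = 3 (U(L) = 0 + 3 = 3)
j(V) = √(-1 + V)
(-72*(-34 - j(U(4))) - 1)/(-91152) = (-72*(-34 - √(-1 + 3)) - 1)/(-91152) = (-72*(-34 - √2) - 1)*(-1/91152) = ((2448 + 72*√2) - 1)*(-1/91152) = (2447 + 72*√2)*(-1/91152) = -2447/91152 - √2/1266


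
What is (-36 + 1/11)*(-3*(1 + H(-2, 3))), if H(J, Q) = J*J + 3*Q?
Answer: 16590/11 ≈ 1508.2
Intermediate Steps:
H(J, Q) = J² + 3*Q
(-36 + 1/11)*(-3*(1 + H(-2, 3))) = (-36 + 1/11)*(-3*(1 + ((-2)² + 3*3))) = (-36 + 1/11)*(-3*(1 + (4 + 9))) = -(-1185)*(1 + 13)/11 = -(-1185)*14/11 = -395/11*(-42) = 16590/11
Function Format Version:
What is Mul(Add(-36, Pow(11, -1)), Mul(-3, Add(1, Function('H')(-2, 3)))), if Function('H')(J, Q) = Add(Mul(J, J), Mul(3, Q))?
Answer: Rational(16590, 11) ≈ 1508.2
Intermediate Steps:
Function('H')(J, Q) = Add(Pow(J, 2), Mul(3, Q))
Mul(Add(-36, Pow(11, -1)), Mul(-3, Add(1, Function('H')(-2, 3)))) = Mul(Add(-36, Pow(11, -1)), Mul(-3, Add(1, Add(Pow(-2, 2), Mul(3, 3))))) = Mul(Add(-36, Rational(1, 11)), Mul(-3, Add(1, Add(4, 9)))) = Mul(Rational(-395, 11), Mul(-3, Add(1, 13))) = Mul(Rational(-395, 11), Mul(-3, 14)) = Mul(Rational(-395, 11), -42) = Rational(16590, 11)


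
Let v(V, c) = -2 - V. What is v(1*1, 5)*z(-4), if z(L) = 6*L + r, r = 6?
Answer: 54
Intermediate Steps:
z(L) = 6 + 6*L (z(L) = 6*L + 6 = 6 + 6*L)
v(1*1, 5)*z(-4) = (-2 - 1)*(6 + 6*(-4)) = (-2 - 1*1)*(6 - 24) = (-2 - 1)*(-18) = -3*(-18) = 54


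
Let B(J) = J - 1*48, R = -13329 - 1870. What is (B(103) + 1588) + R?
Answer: -13556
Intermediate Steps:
R = -15199
B(J) = -48 + J (B(J) = J - 48 = -48 + J)
(B(103) + 1588) + R = ((-48 + 103) + 1588) - 15199 = (55 + 1588) - 15199 = 1643 - 15199 = -13556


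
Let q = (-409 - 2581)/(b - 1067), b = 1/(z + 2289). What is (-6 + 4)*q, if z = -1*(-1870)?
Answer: -6217705/1109413 ≈ -5.6045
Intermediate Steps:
z = 1870
b = 1/4159 (b = 1/(1870 + 2289) = 1/4159 ≈ 0.00024044)
q = 6217705/2218826 (q = (-409 - 2581)/(1/4159 - 1067) = -2990/(-4437652/4159) = -2990*(-4159/4437652) = 6217705/2218826 ≈ 2.8022)
(-6 + 4)*q = (-6 + 4)*(6217705/2218826) = -2*6217705/2218826 = -6217705/1109413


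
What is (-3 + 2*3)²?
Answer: 9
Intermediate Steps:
(-3 + 2*3)² = (-3 + 6)² = 3² = 9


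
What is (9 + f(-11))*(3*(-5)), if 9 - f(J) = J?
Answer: -435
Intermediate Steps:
f(J) = 9 - J
(9 + f(-11))*(3*(-5)) = (9 + (9 - 1*(-11)))*(3*(-5)) = (9 + (9 + 11))*(-15) = (9 + 20)*(-15) = 29*(-15) = -435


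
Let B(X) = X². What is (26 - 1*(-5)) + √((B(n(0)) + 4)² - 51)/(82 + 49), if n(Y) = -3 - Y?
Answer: 31 + √118/131 ≈ 31.083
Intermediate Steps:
(26 - 1*(-5)) + √((B(n(0)) + 4)² - 51)/(82 + 49) = (26 - 1*(-5)) + √(((-3 - 1*0)² + 4)² - 51)/(82 + 49) = (26 + 5) + √(((-3 + 0)² + 4)² - 51)/131 = 31 + √(((-3)² + 4)² - 51)/131 = 31 + √((9 + 4)² - 51)/131 = 31 + √(13² - 51)/131 = 31 + √(169 - 51)/131 = 31 + √118/131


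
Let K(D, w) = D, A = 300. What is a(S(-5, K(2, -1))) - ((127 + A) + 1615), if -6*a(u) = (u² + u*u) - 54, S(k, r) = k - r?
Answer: -6148/3 ≈ -2049.3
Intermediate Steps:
a(u) = 9 - u²/3 (a(u) = -((u² + u*u) - 54)/6 = -((u² + u²) - 54)/6 = -(2*u² - 54)/6 = -(-54 + 2*u²)/6 = 9 - u²/3)
a(S(-5, K(2, -1))) - ((127 + A) + 1615) = (9 - (-5 - 1*2)²/3) - ((127 + 300) + 1615) = (9 - (-5 - 2)²/3) - (427 + 1615) = (9 - ⅓*(-7)²) - 1*2042 = (9 - ⅓*49) - 2042 = (9 - 49/3) - 2042 = -22/3 - 2042 = -6148/3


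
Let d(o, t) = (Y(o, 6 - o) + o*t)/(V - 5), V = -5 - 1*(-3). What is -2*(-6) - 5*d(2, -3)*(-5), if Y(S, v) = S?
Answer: 184/7 ≈ 26.286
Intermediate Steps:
V = -2 (V = -5 + 3 = -2)
d(o, t) = -o/7 - o*t/7 (d(o, t) = (o + o*t)/(-2 - 5) = (o + o*t)/(-7) = (o + o*t)*(-1/7) = -o/7 - o*t/7)
-2*(-6) - 5*d(2, -3)*(-5) = -2*(-6) - 5*(1/7)*2*(-1 - 1*(-3))*(-5) = 12 - 5*(1/7)*2*(-1 + 3)*(-5) = 12 - 5*(1/7)*2*2*(-5) = 12 - 20*(-5)/7 = 12 - 5*(-20/7) = 12 + 100/7 = 184/7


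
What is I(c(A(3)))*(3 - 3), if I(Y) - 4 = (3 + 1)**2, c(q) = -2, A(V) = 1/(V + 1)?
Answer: 0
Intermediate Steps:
A(V) = 1/(1 + V)
I(Y) = 20 (I(Y) = 4 + (3 + 1)**2 = 4 + 4**2 = 4 + 16 = 20)
I(c(A(3)))*(3 - 3) = 20*(3 - 3) = 20*0 = 0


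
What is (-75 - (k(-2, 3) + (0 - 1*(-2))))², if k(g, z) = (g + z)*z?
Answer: 6400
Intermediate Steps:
k(g, z) = z*(g + z)
(-75 - (k(-2, 3) + (0 - 1*(-2))))² = (-75 - (3*(-2 + 3) + (0 - 1*(-2))))² = (-75 - (3*1 + (0 + 2)))² = (-75 - (3 + 2))² = (-75 - 1*5)² = (-75 - 5)² = (-80)² = 6400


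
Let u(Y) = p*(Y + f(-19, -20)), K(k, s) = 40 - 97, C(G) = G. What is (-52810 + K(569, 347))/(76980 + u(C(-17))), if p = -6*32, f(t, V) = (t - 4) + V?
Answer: -52867/88500 ≈ -0.59737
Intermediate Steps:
f(t, V) = -4 + V + t (f(t, V) = (-4 + t) + V = -4 + V + t)
p = -192
K(k, s) = -57
u(Y) = 8256 - 192*Y (u(Y) = -192*(Y + (-4 - 20 - 19)) = -192*(Y - 43) = -192*(-43 + Y) = 8256 - 192*Y)
(-52810 + K(569, 347))/(76980 + u(C(-17))) = (-52810 - 57)/(76980 + (8256 - 192*(-17))) = -52867/(76980 + (8256 + 3264)) = -52867/(76980 + 11520) = -52867/88500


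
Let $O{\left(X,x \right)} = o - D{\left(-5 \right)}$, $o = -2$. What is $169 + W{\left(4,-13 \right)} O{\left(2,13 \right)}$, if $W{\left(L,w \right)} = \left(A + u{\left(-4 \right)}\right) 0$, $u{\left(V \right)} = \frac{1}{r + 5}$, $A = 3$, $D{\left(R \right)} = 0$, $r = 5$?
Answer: $169$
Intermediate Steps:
$u{\left(V \right)} = \frac{1}{10}$ ($u{\left(V \right)} = \frac{1}{5 + 5} = \frac{1}{10}$)
$W{\left(L,w \right)} = 0$ ($W{\left(L,w \right)} = \left(3 + \frac{1}{10}\right) 0 = \frac{31}{10} \cdot 0 = 0$)
$O{\left(X,x \right)} = -2$ ($O{\left(X,x \right)} = -2 - 0 = -2 + 0 = -2$)
$169 + W{\left(4,-13 \right)} O{\left(2,13 \right)} = 169 + 0 \left(-2\right) = 169 + 0 = 169$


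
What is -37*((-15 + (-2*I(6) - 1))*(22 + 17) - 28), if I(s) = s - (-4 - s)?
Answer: 70300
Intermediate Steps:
I(s) = 4 + 2*s (I(s) = s + (4 + s) = 4 + 2*s)
-37*((-15 + (-2*I(6) - 1))*(22 + 17) - 28) = -37*((-15 + (-2*(4 + 2*6) - 1))*(22 + 17) - 28) = -37*((-15 + (-2*(4 + 12) - 1))*39 - 28) = -37*((-15 + (-2*16 - 1))*39 - 28) = -37*((-15 + (-32 - 1))*39 - 28) = -37*((-15 - 33)*39 - 28) = -37*(-48*39 - 28) = -37*(-1872 - 28) = -37*(-1900) = 70300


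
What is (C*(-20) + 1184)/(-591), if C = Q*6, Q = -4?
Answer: -1664/591 ≈ -2.8156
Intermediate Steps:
C = -24 (C = -4*6 = -24)
(C*(-20) + 1184)/(-591) = (-24*(-20) + 1184)/(-591) = (480 + 1184)*(-1/591) = 1664*(-1/591) = -1664/591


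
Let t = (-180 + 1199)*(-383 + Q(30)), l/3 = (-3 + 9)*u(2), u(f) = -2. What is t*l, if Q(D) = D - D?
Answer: 14049972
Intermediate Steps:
Q(D) = 0
l = -36 (l = 3*((-3 + 9)*(-2)) = 3*(6*(-2)) = 3*(-12) = -36)
t = -390277 (t = (-180 + 1199)*(-383 + 0) = 1019*(-383) = -390277)
t*l = -390277*(-36) = 14049972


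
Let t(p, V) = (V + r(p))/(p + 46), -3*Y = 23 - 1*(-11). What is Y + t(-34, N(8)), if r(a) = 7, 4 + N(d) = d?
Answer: -125/12 ≈ -10.417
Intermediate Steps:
N(d) = -4 + d
Y = -34/3 (Y = -(23 - 1*(-11))/3 = -(23 + 11)/3 = -⅓*34 = -34/3 ≈ -11.333)
t(p, V) = (7 + V)/(46 + p) (t(p, V) = (V + 7)/(p + 46) = (7 + V)/(46 + p))
Y + t(-34, N(8)) = -34/3 + (7 + (-4 + 8))/(46 - 34) = -34/3 + (7 + 4)/12 = -34/3 + (1/12)*11 = -34/3 + 11/12 = -125/12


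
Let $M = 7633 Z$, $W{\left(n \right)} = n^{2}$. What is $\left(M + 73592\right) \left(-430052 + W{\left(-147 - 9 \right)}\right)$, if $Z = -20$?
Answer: $32079152688$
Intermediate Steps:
$M = -152660$ ($M = 7633 \left(-20\right) = -152660$)
$\left(M + 73592\right) \left(-430052 + W{\left(-147 - 9 \right)}\right) = \left(-152660 + 73592\right) \left(-430052 + \left(-147 - 9\right)^{2}\right) = - 79068 \left(-430052 + \left(-156\right)^{2}\right) = - 79068 \left(-430052 + 24336\right) = \left(-79068\right) \left(-405716\right) = 32079152688$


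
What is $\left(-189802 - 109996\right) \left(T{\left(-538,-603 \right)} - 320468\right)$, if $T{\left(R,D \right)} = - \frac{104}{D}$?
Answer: $\frac{57933595095800}{603} \approx 9.6076 \cdot 10^{10}$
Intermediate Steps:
$\left(-189802 - 109996\right) \left(T{\left(-538,-603 \right)} - 320468\right) = \left(-189802 - 109996\right) \left(- \frac{104}{-603} - 320468\right) = - 299798 \left(\left(-104\right) \left(- \frac{1}{603}\right) - 320468\right) = - 299798 \left(\frac{104}{603} - 320468\right) = \left(-299798\right) \left(- \frac{193242100}{603}\right) = \frac{57933595095800}{603}$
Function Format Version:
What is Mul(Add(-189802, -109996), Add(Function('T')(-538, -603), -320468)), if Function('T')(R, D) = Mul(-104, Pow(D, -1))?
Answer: Rational(57933595095800, 603) ≈ 9.6076e+10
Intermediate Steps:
Mul(Add(-189802, -109996), Add(Function('T')(-538, -603), -320468)) = Mul(Add(-189802, -109996), Add(Mul(-104, Pow(-603, -1)), -320468)) = Mul(-299798, Add(Mul(-104, Rational(-1, 603)), -320468)) = Mul(-299798, Add(Rational(104, 603), -320468)) = Mul(-299798, Rational(-193242100, 603)) = Rational(57933595095800, 603)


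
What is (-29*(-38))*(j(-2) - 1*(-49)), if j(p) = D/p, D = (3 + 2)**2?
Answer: 40223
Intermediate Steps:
D = 25 (D = 5**2 = 25)
j(p) = 25/p
(-29*(-38))*(j(-2) - 1*(-49)) = (-29*(-38))*(25/(-2) - 1*(-49)) = 1102*(25*(-1/2) + 49) = 1102*(-25/2 + 49) = 1102*(73/2) = 40223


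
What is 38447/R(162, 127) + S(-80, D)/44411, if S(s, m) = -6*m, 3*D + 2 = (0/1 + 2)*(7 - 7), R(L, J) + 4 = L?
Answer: 1707470349/7016938 ≈ 243.34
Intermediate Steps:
R(L, J) = -4 + L
D = -⅔ (D = -⅔ + ((0/1 + 2)*(7 - 7))/3 = -⅔ + ((0*1 + 2)*0)/3 = -⅔ + ((0 + 2)*0)/3 = -⅔ + (2*0)/3 = -⅔ + (⅓)*0 = -⅔ + 0 = -⅔ ≈ -0.66667)
38447/R(162, 127) + S(-80, D)/44411 = 38447/(-4 + 162) - 6*(-⅔)/44411 = 38447/158 + 4*(1/44411) = 38447*(1/158) + 4/44411 = 38447/158 + 4/44411 = 1707470349/7016938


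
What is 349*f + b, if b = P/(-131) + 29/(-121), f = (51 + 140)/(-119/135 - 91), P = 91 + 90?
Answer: -142961377015/196615804 ≈ -727.11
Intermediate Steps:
P = 181
f = -25785/12404 (f = 191/(-119*1/135 - 91) = 191/(-119/135 - 91) = 191/(-12404/135) = 191*(-135/12404) = -25785/12404 ≈ -2.0788)
b = -25700/15851 (b = 181/(-131) + 29/(-121) = 181*(-1/131) + 29*(-1/121) = -181/131 - 29/121 = -25700/15851 ≈ -1.6213)
349*f + b = 349*(-25785/12404) - 25700/15851 = -8998965/12404 - 25700/15851 = -142961377015/196615804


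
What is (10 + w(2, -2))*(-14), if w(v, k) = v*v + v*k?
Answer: -140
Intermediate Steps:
w(v, k) = v² + k*v
(10 + w(2, -2))*(-14) = (10 + 2*(-2 + 2))*(-14) = (10 + 2*0)*(-14) = (10 + 0)*(-14) = 10*(-14) = -140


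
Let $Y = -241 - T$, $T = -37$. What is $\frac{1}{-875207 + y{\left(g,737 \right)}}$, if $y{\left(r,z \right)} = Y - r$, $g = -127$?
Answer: $- \frac{1}{875284} \approx -1.1425 \cdot 10^{-6}$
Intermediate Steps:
$Y = -204$ ($Y = -241 - -37 = -241 + 37 = -204$)
$y{\left(r,z \right)} = -204 - r$
$\frac{1}{-875207 + y{\left(g,737 \right)}} = \frac{1}{-875207 - 77} = \frac{1}{-875284} = - \frac{1}{875284}$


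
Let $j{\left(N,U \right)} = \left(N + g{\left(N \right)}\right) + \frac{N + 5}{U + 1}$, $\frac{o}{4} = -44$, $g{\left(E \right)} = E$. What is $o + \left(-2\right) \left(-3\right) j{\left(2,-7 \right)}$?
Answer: $-159$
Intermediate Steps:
$o = -176$ ($o = 4 \left(-44\right) = -176$)
$j{\left(N,U \right)} = 2 N + \frac{5 + N}{1 + U}$ ($j{\left(N,U \right)} = \left(N + N\right) + \frac{N + 5}{U + 1} = 2 N + \frac{5 + N}{1 + U}$)
$o + \left(-2\right) \left(-3\right) j{\left(2,-7 \right)} = -176 + \left(-2\right) \left(-3\right) \frac{5 + 3 \cdot 2 + 2 \cdot 2 \left(-7\right)}{1 - 7} = -176 + 6 \frac{5 + 6 - 28}{-6} = -176 + 6 \left(\left(- \frac{1}{6}\right) \left(-17\right)\right) = -176 + 6 \cdot \frac{17}{6} = -176 + 17 = -159$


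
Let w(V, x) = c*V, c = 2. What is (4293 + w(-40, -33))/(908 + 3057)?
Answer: 4213/3965 ≈ 1.0625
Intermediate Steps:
w(V, x) = 2*V
(4293 + w(-40, -33))/(908 + 3057) = (4293 + 2*(-40))/(908 + 3057) = (4293 - 80)/3965 = 4213*(1/3965) = 4213/3965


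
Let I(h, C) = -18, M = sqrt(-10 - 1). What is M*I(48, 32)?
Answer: -18*I*sqrt(11) ≈ -59.699*I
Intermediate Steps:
M = I*sqrt(11) (M = sqrt(-11) = I*sqrt(11) ≈ 3.3166*I)
M*I(48, 32) = (I*sqrt(11))*(-18) = -18*I*sqrt(11)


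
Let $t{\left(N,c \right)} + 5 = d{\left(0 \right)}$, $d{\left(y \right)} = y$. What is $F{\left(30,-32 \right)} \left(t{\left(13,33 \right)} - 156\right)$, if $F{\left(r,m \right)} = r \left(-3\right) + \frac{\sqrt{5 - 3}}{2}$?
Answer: $14490 - \frac{161 \sqrt{2}}{2} \approx 14376.0$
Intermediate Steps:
$t{\left(N,c \right)} = -5$ ($t{\left(N,c \right)} = -5 + 0 = -5$)
$F{\left(r,m \right)} = \frac{\sqrt{2}}{2} - 3 r$ ($F{\left(r,m \right)} = - 3 r + \sqrt{2} \cdot \frac{1}{2} = - 3 r + \frac{\sqrt{2}}{2} = \frac{\sqrt{2}}{2} - 3 r$)
$F{\left(30,-32 \right)} \left(t{\left(13,33 \right)} - 156\right) = \left(\frac{\sqrt{2}}{2} - 90\right) \left(-5 - 156\right) = \left(\frac{\sqrt{2}}{2} - 90\right) \left(-161\right) = \left(-90 + \frac{\sqrt{2}}{2}\right) \left(-161\right) = 14490 - \frac{161 \sqrt{2}}{2}$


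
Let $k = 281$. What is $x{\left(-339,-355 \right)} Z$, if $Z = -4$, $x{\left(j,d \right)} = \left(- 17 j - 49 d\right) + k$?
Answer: $-93756$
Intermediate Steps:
$x{\left(j,d \right)} = 281 - 49 d - 17 j$ ($x{\left(j,d \right)} = \left(- 17 j - 49 d\right) + 281 = \left(- 49 d - 17 j\right) + 281 = 281 - 49 d - 17 j$)
$x{\left(-339,-355 \right)} Z = \left(281 - -17395 - -5763\right) \left(-4\right) = \left(281 + 17395 + 5763\right) \left(-4\right) = 23439 \left(-4\right) = -93756$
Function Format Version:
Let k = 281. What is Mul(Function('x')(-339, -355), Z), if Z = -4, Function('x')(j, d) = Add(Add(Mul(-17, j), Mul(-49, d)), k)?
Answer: -93756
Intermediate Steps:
Function('x')(j, d) = Add(281, Mul(-49, d), Mul(-17, j)) (Function('x')(j, d) = Add(Add(Mul(-17, j), Mul(-49, d)), 281) = Add(Add(Mul(-49, d), Mul(-17, j)), 281) = Add(281, Mul(-49, d), Mul(-17, j)))
Mul(Function('x')(-339, -355), Z) = Mul(Add(281, Mul(-49, -355), Mul(-17, -339)), -4) = Mul(Add(281, 17395, 5763), -4) = Mul(23439, -4) = -93756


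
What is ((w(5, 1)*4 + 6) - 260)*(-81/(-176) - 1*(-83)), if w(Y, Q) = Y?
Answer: -1718613/88 ≈ -19530.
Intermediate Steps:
((w(5, 1)*4 + 6) - 260)*(-81/(-176) - 1*(-83)) = ((5*4 + 6) - 260)*(-81/(-176) - 1*(-83)) = ((20 + 6) - 260)*(-81*(-1/176) + 83) = (26 - 260)*(81/176 + 83) = -234*14689/176 = -1718613/88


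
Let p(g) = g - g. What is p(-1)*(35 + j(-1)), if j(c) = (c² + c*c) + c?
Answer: 0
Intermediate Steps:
j(c) = c + 2*c² (j(c) = (c² + c²) + c = 2*c² + c = c + 2*c²)
p(g) = 0
p(-1)*(35 + j(-1)) = 0*(35 - (1 + 2*(-1))) = 0*(35 - (1 - 2)) = 0*(35 - 1*(-1)) = 0*(35 + 1) = 0*36 = 0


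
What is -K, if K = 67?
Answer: -67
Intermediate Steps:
-K = -1*67 = -67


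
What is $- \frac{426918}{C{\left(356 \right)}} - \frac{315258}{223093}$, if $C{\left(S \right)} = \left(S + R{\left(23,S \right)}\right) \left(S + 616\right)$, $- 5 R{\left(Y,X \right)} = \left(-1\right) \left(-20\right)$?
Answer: $- \frac{33851008421}{12721655232} \approx -2.6609$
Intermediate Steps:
$R{\left(Y,X \right)} = -4$ ($R{\left(Y,X \right)} = - \frac{\left(-1\right) \left(-20\right)}{5} = \left(- \frac{1}{5}\right) 20 = -4$)
$C{\left(S \right)} = \left(-4 + S\right) \left(616 + S\right)$ ($C{\left(S \right)} = \left(S - 4\right) \left(S + 616\right) = \left(-4 + S\right) \left(616 + S\right)$)
$- \frac{426918}{C{\left(356 \right)}} - \frac{315258}{223093} = - \frac{426918}{-2464 + 356^{2} + 612 \cdot 356} - \frac{315258}{223093} = - \frac{426918}{-2464 + 126736 + 217872} - \frac{315258}{223093} = - \frac{426918}{342144} - \frac{315258}{223093} = \left(-426918\right) \frac{1}{342144} - \frac{315258}{223093} = - \frac{71153}{57024} - \frac{315258}{223093} = - \frac{33851008421}{12721655232}$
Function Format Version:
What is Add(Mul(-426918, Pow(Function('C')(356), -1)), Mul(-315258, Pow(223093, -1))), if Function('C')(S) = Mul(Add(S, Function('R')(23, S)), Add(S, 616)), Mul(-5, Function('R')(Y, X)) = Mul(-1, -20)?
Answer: Rational(-33851008421, 12721655232) ≈ -2.6609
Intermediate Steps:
Function('R')(Y, X) = -4 (Function('R')(Y, X) = Mul(Rational(-1, 5), Mul(-1, -20)) = Mul(Rational(-1, 5), 20) = -4)
Function('C')(S) = Mul(Add(-4, S), Add(616, S)) (Function('C')(S) = Mul(Add(S, -4), Add(S, 616)) = Mul(Add(-4, S), Add(616, S)))
Add(Mul(-426918, Pow(Function('C')(356), -1)), Mul(-315258, Pow(223093, -1))) = Add(Mul(-426918, Pow(Add(-2464, Pow(356, 2), Mul(612, 356)), -1)), Mul(-315258, Pow(223093, -1))) = Add(Mul(-426918, Pow(Add(-2464, 126736, 217872), -1)), Mul(-315258, Rational(1, 223093))) = Add(Mul(-426918, Pow(342144, -1)), Rational(-315258, 223093)) = Add(Mul(-426918, Rational(1, 342144)), Rational(-315258, 223093)) = Add(Rational(-71153, 57024), Rational(-315258, 223093)) = Rational(-33851008421, 12721655232)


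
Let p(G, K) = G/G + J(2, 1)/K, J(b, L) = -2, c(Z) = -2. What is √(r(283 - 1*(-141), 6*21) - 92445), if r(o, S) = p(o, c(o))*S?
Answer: I*√92193 ≈ 303.63*I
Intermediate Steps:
p(G, K) = 1 - 2/K (p(G, K) = G/G - 2/K = 1 - 2/K)
r(o, S) = 2*S (r(o, S) = ((-2 - 2)/(-2))*S = (-½*(-4))*S = 2*S)
√(r(283 - 1*(-141), 6*21) - 92445) = √(2*(6*21) - 92445) = √(2*126 - 92445) = √(252 - 92445) = √(-92193) = I*√92193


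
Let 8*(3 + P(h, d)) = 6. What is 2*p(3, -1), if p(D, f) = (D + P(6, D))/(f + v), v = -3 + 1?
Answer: -1/2 ≈ -0.50000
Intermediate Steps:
P(h, d) = -9/4 (P(h, d) = -3 + (1/8)*6 = -3 + 3/4 = -9/4)
v = -2
p(D, f) = (-9/4 + D)/(-2 + f) (p(D, f) = (D - 9/4)/(f - 2) = (-9/4 + D)/(-2 + f))
2*p(3, -1) = 2*((-9/4 + 3)/(-2 - 1)) = 2*((3/4)/(-3)) = 2*(-1/3*3/4) = 2*(-1/4) = -1/2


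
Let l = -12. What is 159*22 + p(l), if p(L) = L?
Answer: 3486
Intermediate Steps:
159*22 + p(l) = 159*22 - 12 = 3498 - 12 = 3486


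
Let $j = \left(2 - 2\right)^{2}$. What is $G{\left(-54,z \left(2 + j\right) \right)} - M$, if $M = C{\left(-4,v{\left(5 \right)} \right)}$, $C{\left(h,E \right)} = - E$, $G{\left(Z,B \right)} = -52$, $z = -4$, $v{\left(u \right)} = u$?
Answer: $-47$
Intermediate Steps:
$j = 0$ ($j = 0^{2} = 0$)
$M = -5$ ($M = \left(-1\right) 5 = -5$)
$G{\left(-54,z \left(2 + j\right) \right)} - M = -52 - -5 = -52 + 5 = -47$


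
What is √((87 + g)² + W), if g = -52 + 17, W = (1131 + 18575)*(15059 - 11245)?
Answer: 2*√18790347 ≈ 8669.6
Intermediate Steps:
W = 75158684 (W = 19706*3814 = 75158684)
g = -35
√((87 + g)² + W) = √((87 - 35)² + 75158684) = √(52² + 75158684) = √(2704 + 75158684) = √75161388 = 2*√18790347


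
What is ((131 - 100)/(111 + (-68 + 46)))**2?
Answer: 961/7921 ≈ 0.12132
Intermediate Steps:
((131 - 100)/(111 + (-68 + 46)))**2 = (31/(111 - 22))**2 = (31/89)**2 = 961/7921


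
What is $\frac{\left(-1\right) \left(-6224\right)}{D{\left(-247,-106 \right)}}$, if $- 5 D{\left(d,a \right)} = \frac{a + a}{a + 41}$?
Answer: $- \frac{505700}{53} \approx -9541.5$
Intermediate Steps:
$D{\left(d,a \right)} = - \frac{2 a}{5 \left(41 + a\right)}$ ($D{\left(d,a \right)} = - \frac{\left(a + a\right) \frac{1}{a + 41}}{5} = - \frac{2 a \frac{1}{41 + a}}{5} = - \frac{2 a}{5 \left(41 + a\right)}$)
$\frac{\left(-1\right) \left(-6224\right)}{D{\left(-247,-106 \right)}} = \frac{\left(-1\right) \left(-6224\right)}{\left(-2\right) \left(-106\right) \frac{1}{205 + 5 \left(-106\right)}} = \frac{6224}{\left(-2\right) \left(-106\right) \frac{1}{205 - 530}} = \frac{6224}{\left(-2\right) \left(-106\right) \frac{1}{-325}} = \frac{6224}{\left(-2\right) \left(-106\right) \left(- \frac{1}{325}\right)} = \frac{6224}{- \frac{212}{325}} = 6224 \left(- \frac{325}{212}\right) = - \frac{505700}{53}$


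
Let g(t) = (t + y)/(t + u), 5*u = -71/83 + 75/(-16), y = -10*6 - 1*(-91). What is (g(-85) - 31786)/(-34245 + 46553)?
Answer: -1009646477/390957466 ≈ -2.5825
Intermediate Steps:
y = 31 (y = -60 + 91 = 31)
u = -7361/6640 (u = (-71/83 + 75/(-16))/5 = (-71*1/83 + 75*(-1/16))/5 = (-71/83 - 75/16)/5 = (⅕)*(-7361/1328) = -7361/6640 ≈ -1.1086)
g(t) = (31 + t)/(-7361/6640 + t) (g(t) = (t + 31)/(t - 7361/6640) = (31 + t)/(-7361/6640 + t))
(g(-85) - 31786)/(-34245 + 46553) = (6640*(31 - 85)/(-7361 + 6640*(-85)) - 31786)/(-34245 + 46553) = (6640*(-54)/(-7361 - 564400) - 31786)/12308 = (6640*(-54)/(-571761) - 31786)*(1/12308) = (6640*(-1/571761)*(-54) - 31786)*(1/12308) = (39840/63529 - 31786)*(1/12308) = -2019292954/63529*1/12308 = -1009646477/390957466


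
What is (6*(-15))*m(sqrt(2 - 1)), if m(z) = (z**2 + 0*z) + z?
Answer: -180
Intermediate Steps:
m(z) = z + z**2 (m(z) = (z**2 + 0) + z = z**2 + z = z + z**2)
(6*(-15))*m(sqrt(2 - 1)) = (6*(-15))*(sqrt(2 - 1)*(1 + sqrt(2 - 1))) = -90*sqrt(1)*(1 + sqrt(1)) = -90*(1 + 1) = -90*2 = -180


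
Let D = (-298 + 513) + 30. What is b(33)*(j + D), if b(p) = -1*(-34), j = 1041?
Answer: 43724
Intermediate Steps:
b(p) = 34
D = 245 (D = 215 + 30 = 245)
b(33)*(j + D) = 34*(1041 + 245) = 34*1286 = 43724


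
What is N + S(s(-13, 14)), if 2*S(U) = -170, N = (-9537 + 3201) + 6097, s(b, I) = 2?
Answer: -324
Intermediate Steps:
N = -239 (N = -6336 + 6097 = -239)
S(U) = -85 (S(U) = (½)*(-170) = -85)
N + S(s(-13, 14)) = -239 - 85 = -324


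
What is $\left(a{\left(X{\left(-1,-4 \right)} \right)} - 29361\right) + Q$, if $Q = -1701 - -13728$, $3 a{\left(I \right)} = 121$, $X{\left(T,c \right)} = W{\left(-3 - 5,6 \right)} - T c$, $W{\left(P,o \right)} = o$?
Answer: $- \frac{51881}{3} \approx -17294.0$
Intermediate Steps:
$X{\left(T,c \right)} = 6 - T c$
$a{\left(I \right)} = \frac{121}{3}$ ($a{\left(I \right)} = \frac{1}{3} \cdot 121 = \frac{121}{3}$)
$Q = 12027$ ($Q = -1701 + 13728 = 12027$)
$\left(a{\left(X{\left(-1,-4 \right)} \right)} - 29361\right) + Q = \left(\frac{121}{3} - 29361\right) + 12027 = - \frac{87962}{3} + 12027 = - \frac{51881}{3}$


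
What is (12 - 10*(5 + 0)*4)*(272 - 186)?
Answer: -16168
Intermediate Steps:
(12 - 10*(5 + 0)*4)*(272 - 186) = (12 - 50*4)*86 = (12 - 10*20)*86 = (12 - 200)*86 = -188*86 = -16168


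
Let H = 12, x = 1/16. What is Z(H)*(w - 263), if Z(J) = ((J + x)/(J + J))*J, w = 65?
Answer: -19107/16 ≈ -1194.2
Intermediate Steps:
x = 1/16 ≈ 0.062500
Z(J) = 1/32 + J/2 (Z(J) = ((J + 1/16)/(J + J))*J = ((1/16 + J)/((2*J)))*J = ((1/16 + J)*(1/(2*J)))*J = ((1/16 + J)/(2*J))*J = 1/32 + J/2)
Z(H)*(w - 263) = (1/32 + (½)*12)*(65 - 263) = (1/32 + 6)*(-198) = (193/32)*(-198) = -19107/16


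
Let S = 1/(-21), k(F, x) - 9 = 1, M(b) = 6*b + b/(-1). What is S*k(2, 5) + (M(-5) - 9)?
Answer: -724/21 ≈ -34.476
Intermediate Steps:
M(b) = 5*b (M(b) = 6*b + b*(-1) = 6*b - b = 5*b)
k(F, x) = 10 (k(F, x) = 9 + 1 = 10)
S = -1/21 ≈ -0.047619
S*k(2, 5) + (M(-5) - 9) = -1/21*10 + (5*(-5) - 9) = -10/21 + (-25 - 9) = -10/21 - 34 = -724/21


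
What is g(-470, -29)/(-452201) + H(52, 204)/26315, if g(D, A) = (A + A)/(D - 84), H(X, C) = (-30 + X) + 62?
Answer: 37982129/11899669315 ≈ 0.0031919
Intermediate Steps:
H(X, C) = 32 + X
g(D, A) = 2*A/(-84 + D) (g(D, A) = (2*A)/(-84 + D) = 2*A/(-84 + D))
g(-470, -29)/(-452201) + H(52, 204)/26315 = (2*(-29)/(-84 - 470))/(-452201) + (32 + 52)/26315 = (2*(-29)/(-554))*(-1/452201) + 84*(1/26315) = (2*(-29)*(-1/554))*(-1/452201) + 84/26315 = (29/277)*(-1/452201) + 84/26315 = -29/125259677 + 84/26315 = 37982129/11899669315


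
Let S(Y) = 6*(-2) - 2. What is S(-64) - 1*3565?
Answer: -3579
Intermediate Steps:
S(Y) = -14 (S(Y) = -12 - 2 = -14)
S(-64) - 1*3565 = -14 - 1*3565 = -14 - 3565 = -3579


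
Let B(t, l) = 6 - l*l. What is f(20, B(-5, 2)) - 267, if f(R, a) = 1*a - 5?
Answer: -270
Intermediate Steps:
B(t, l) = 6 - l²
f(R, a) = -5 + a (f(R, a) = a - 5 = -5 + a)
f(20, B(-5, 2)) - 267 = (-5 + (6 - 1*2²)) - 267 = (-5 + (6 - 1*4)) - 267 = (-5 + (6 - 4)) - 267 = (-5 + 2) - 267 = -3 - 267 = -270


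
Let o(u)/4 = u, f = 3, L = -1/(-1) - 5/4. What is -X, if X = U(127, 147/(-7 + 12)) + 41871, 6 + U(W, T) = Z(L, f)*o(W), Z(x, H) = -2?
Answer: -40849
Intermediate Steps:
L = -¼ (L = -1*(-1) - 5*¼ = 1 - 5/4 = -¼ ≈ -0.25000)
o(u) = 4*u
U(W, T) = -6 - 8*W
X = 40849 (X = (-6 - 8*127) + 41871 = (-6 - 1016) + 41871 = -1022 + 41871 = 40849)
-X = -1*40849 = -40849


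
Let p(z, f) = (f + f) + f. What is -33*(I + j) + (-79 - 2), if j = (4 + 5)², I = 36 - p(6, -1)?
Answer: -4041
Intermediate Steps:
p(z, f) = 3*f (p(z, f) = 2*f + f = 3*f)
I = 39 (I = 36 - 3*(-1) = 36 - 1*(-3) = 36 + 3 = 39)
j = 81 (j = 9² = 81)
-33*(I + j) + (-79 - 2) = -33*(39 + 81) + (-79 - 2) = -33*120 - 81 = -3960 - 81 = -4041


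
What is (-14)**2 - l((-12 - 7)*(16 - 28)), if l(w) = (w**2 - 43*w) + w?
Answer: -42212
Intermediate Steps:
l(w) = w**2 - 42*w
(-14)**2 - l((-12 - 7)*(16 - 28)) = (-14)**2 - (-12 - 7)*(16 - 28)*(-42 + (-12 - 7)*(16 - 28)) = 196 - (-19*(-12))*(-42 - 19*(-12)) = 196 - 228*(-42 + 228) = 196 - 228*186 = 196 - 1*42408 = 196 - 42408 = -42212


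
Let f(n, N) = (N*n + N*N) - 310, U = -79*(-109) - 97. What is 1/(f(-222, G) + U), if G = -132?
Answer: 1/54932 ≈ 1.8204e-5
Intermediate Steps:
U = 8514 (U = 8611 - 97 = 8514)
f(n, N) = -310 + N² + N*n (f(n, N) = (N*n + N²) - 310 = (N² + N*n) - 310 = -310 + N² + N*n)
1/(f(-222, G) + U) = 1/((-310 + (-132)² - 132*(-222)) + 8514) = 1/((-310 + 17424 + 29304) + 8514) = 1/(46418 + 8514) = 1/54932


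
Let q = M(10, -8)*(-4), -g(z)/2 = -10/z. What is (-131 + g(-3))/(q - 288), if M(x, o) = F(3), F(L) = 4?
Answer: 413/912 ≈ 0.45285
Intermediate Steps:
M(x, o) = 4
g(z) = 20/z (g(z) = -(-20)/z = 20/z)
q = -16 (q = 4*(-4) = -16)
(-131 + g(-3))/(q - 288) = (-131 + 20/(-3))/(-16 - 288) = (-131 + 20*(-1/3))/(-304) = (-131 - 20/3)*(-1/304) = -413/3*(-1/304) = 413/912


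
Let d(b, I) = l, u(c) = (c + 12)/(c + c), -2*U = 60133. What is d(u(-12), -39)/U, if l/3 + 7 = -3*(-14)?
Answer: -210/60133 ≈ -0.0034923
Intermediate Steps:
U = -60133/2 (U = -1/2*60133 = -60133/2 ≈ -30067.)
u(c) = (12 + c)/(2*c) (u(c) = (12 + c)/((2*c)) = (12 + c)*(1/(2*c)) = (12 + c)/(2*c))
l = 105 (l = -21 + 3*(-3*(-14)) = -21 + 3*42 = -21 + 126 = 105)
d(b, I) = 105
d(u(-12), -39)/U = 105/(-60133/2) = 105*(-2/60133) = -210/60133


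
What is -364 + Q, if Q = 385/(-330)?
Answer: -2191/6 ≈ -365.17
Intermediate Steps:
Q = -7/6 (Q = 385*(-1/330) = -7/6 ≈ -1.1667)
-364 + Q = -364 - 7/6 = -2191/6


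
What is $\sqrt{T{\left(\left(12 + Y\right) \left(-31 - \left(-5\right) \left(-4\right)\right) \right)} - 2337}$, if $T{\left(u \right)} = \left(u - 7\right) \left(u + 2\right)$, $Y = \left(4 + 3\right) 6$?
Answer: $\sqrt{7595935} \approx 2756.1$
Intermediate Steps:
$Y = 42$ ($Y = 7 \cdot 6 = 42$)
$T{\left(u \right)} = \left(-7 + u\right) \left(2 + u\right)$
$\sqrt{T{\left(\left(12 + Y\right) \left(-31 - \left(-5\right) \left(-4\right)\right) \right)} - 2337} = \sqrt{\left(-14 + \left(\left(12 + 42\right) \left(-31 - \left(-5\right) \left(-4\right)\right)\right)^{2} - 5 \left(12 + 42\right) \left(-31 - \left(-5\right) \left(-4\right)\right)\right) - 2337} = \sqrt{\left(-14 + \left(54 \left(-31 - 20\right)\right)^{2} - 5 \cdot 54 \left(-31 - 20\right)\right) - 2337} = \sqrt{\left(-14 + \left(54 \left(-51\right)\right)^{2} - 5 \cdot 54 \left(-51\right)\right) - 2337} = \sqrt{\left(-14 + \left(-2754\right)^{2} - -13770\right) - 2337} = \sqrt{\left(-14 + 7584516 + 13770\right) - 2337} = \sqrt{7598272 - 2337} = \sqrt{7595935}$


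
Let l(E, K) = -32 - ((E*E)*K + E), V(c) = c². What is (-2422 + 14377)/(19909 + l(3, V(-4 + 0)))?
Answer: 2391/3946 ≈ 0.60593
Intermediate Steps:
l(E, K) = -32 - E - K*E² (l(E, K) = -32 - (E²*K + E) = -32 - (K*E² + E) = -32 - (E + K*E²) = -32 + (-E - K*E²) = -32 - E - K*E²)
(-2422 + 14377)/(19909 + l(3, V(-4 + 0))) = (-2422 + 14377)/(19909 + (-32 - 1*3 - 1*(-4 + 0)²*3²)) = 11955/(19909 + (-32 - 3 - 1*(-4)²*9)) = 11955/(19909 + (-32 - 3 - 1*16*9)) = 11955/(19909 + (-32 - 3 - 144)) = 11955/(19909 - 179) = 11955/19730 = 11955*(1/19730) = 2391/3946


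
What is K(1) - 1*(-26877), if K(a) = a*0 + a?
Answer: 26878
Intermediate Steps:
K(a) = a (K(a) = 0 + a = a)
K(1) - 1*(-26877) = 1 - 1*(-26877) = 1 + 26877 = 26878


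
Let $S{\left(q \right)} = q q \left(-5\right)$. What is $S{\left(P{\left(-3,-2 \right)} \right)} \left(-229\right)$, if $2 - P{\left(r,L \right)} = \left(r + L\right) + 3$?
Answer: $18320$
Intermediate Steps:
$P{\left(r,L \right)} = -1 - L - r$ ($P{\left(r,L \right)} = 2 - \left(\left(r + L\right) + 3\right) = 2 - \left(\left(L + r\right) + 3\right) = 2 - \left(3 + L + r\right) = -1 - L - r$)
$S{\left(q \right)} = - 5 q^{2}$ ($S{\left(q \right)} = q^{2} \left(-5\right) = - 5 q^{2}$)
$S{\left(P{\left(-3,-2 \right)} \right)} \left(-229\right) = - 5 \left(-1 - -2 - -3\right)^{2} \left(-229\right) = - 5 \left(-1 + 2 + 3\right)^{2} \left(-229\right) = - 5 \cdot 4^{2} \left(-229\right) = \left(-5\right) 16 \left(-229\right) = \left(-80\right) \left(-229\right) = 18320$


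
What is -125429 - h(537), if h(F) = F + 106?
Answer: -126072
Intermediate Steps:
h(F) = 106 + F
-125429 - h(537) = -125429 - (106 + 537) = -125429 - 1*643 = -125429 - 643 = -126072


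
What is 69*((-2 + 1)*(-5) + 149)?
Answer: 10626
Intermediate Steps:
69*((-2 + 1)*(-5) + 149) = 69*(-1*(-5) + 149) = 69*(5 + 149) = 69*154 = 10626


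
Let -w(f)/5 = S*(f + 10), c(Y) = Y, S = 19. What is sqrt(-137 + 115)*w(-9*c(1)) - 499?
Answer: -499 - 95*I*sqrt(22) ≈ -499.0 - 445.59*I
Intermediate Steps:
w(f) = -950 - 95*f (w(f) = -95*(f + 10) = -95*(10 + f) = -5*(190 + 19*f) = -950 - 95*f)
sqrt(-137 + 115)*w(-9*c(1)) - 499 = sqrt(-137 + 115)*(-950 - (-855)) - 499 = sqrt(-22)*(-950 - 95*(-9)) - 499 = (I*sqrt(22))*(-950 + 855) - 499 = (I*sqrt(22))*(-95) - 499 = -95*I*sqrt(22) - 499 = -499 - 95*I*sqrt(22)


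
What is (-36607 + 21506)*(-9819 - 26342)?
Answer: 546067261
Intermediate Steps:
(-36607 + 21506)*(-9819 - 26342) = -15101*(-36161) = 546067261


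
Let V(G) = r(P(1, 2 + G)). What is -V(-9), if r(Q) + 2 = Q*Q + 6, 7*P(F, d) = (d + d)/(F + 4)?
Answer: -104/25 ≈ -4.1600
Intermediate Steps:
P(F, d) = 2*d/(7*(4 + F)) (P(F, d) = ((d + d)/(F + 4))/7 = ((2*d)/(4 + F))/7 = (2*d/(4 + F))/7 = 2*d/(7*(4 + F)))
r(Q) = 4 + Q² (r(Q) = -2 + (Q*Q + 6) = -2 + (Q² + 6) = -2 + (6 + Q²) = 4 + Q²)
V(G) = 4 + (4/35 + 2*G/35)² (V(G) = 4 + (2*(2 + G)/(7*(4 + 1)))² = 4 + ((2/7)*(2 + G)/5)² = 4 + ((2/7)*(2 + G)*(⅕))² = 4 + (4/35 + 2*G/35)²)
-V(-9) = -(4 + 4*(2 - 9)²/1225) = -(4 + (4/1225)*(-7)²) = -(4 + (4/1225)*49) = -(4 + 4/25) = -1*104/25 = -104/25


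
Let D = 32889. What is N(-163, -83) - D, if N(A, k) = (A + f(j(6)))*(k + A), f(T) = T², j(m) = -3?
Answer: 4995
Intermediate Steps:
N(A, k) = (9 + A)*(A + k) (N(A, k) = (A + (-3)²)*(k + A) = (A + 9)*(A + k) = (9 + A)*(A + k))
N(-163, -83) - D = ((-163)² + 9*(-163) + 9*(-83) - 163*(-83)) - 1*32889 = (26569 - 1467 - 747 + 13529) - 32889 = 37884 - 32889 = 4995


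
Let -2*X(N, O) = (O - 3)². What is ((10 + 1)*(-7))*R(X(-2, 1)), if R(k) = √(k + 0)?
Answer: -77*I*√2 ≈ -108.89*I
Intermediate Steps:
X(N, O) = -(-3 + O)²/2 (X(N, O) = -(O - 3)²/2 = -(-3 + O)²/2)
R(k) = √k
((10 + 1)*(-7))*R(X(-2, 1)) = ((10 + 1)*(-7))*√(-(-3 + 1)²/2) = (11*(-7))*√(-½*(-2)²) = -77*I*√2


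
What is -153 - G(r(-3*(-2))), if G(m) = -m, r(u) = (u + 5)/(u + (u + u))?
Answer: -2743/18 ≈ -152.39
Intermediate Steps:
r(u) = (5 + u)/(3*u) (r(u) = (5 + u)/(u + 2*u) = (5 + u)/((3*u)) = (5 + u)*(1/(3*u)) = (5 + u)/(3*u))
-153 - G(r(-3*(-2))) = -153 - (-1)*(5 - 3*(-2))/(3*((-3*(-2)))) = -153 - (-1)*(⅓)*(5 + 6)/6 = -153 - (-1)*(⅓)*(⅙)*11 = -153 - (-1)*11/18 = -153 - 1*(-11/18) = -153 + 11/18 = -2743/18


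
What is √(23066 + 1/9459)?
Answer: √229308541045/3153 ≈ 151.88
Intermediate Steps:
√(23066 + 1/9459) = √(218181295/9459) = √229308541045/3153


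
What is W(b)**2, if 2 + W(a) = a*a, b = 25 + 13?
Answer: 2079364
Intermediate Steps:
b = 38
W(a) = -2 + a**2 (W(a) = -2 + a*a = -2 + a**2)
W(b)**2 = (-2 + 38**2)**2 = (-2 + 1444)**2 = 1442**2 = 2079364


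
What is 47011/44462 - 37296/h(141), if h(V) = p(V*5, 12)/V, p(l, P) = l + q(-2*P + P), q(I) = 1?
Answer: -116890365133/15695086 ≈ -7447.6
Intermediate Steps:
p(l, P) = 1 + l (p(l, P) = l + 1 = 1 + l)
h(V) = (1 + 5*V)/V (h(V) = (1 + V*5)/V = (1 + 5*V)/V)
47011/44462 - 37296/h(141) = 47011/44462 - 37296/(5 + 1/141) = 47011*(1/44462) - 37296/(5 + 1/141) = 47011/44462 - 37296/706/141 = 47011/44462 - 37296*141/706 = 47011/44462 - 2629368/353 = -116890365133/15695086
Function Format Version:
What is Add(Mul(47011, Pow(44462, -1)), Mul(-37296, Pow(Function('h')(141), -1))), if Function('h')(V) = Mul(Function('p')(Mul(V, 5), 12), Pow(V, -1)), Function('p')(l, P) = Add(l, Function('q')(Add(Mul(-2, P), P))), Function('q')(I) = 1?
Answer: Rational(-116890365133, 15695086) ≈ -7447.6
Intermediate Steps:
Function('p')(l, P) = Add(1, l) (Function('p')(l, P) = Add(l, 1) = Add(1, l))
Function('h')(V) = Mul(Pow(V, -1), Add(1, Mul(5, V))) (Function('h')(V) = Mul(Add(1, Mul(V, 5)), Pow(V, -1)) = Mul(Add(1, Mul(5, V)), Pow(V, -1)) = Mul(Pow(V, -1), Add(1, Mul(5, V))))
Add(Mul(47011, Pow(44462, -1)), Mul(-37296, Pow(Function('h')(141), -1))) = Add(Mul(47011, Pow(44462, -1)), Mul(-37296, Pow(Add(5, Pow(141, -1)), -1))) = Add(Mul(47011, Rational(1, 44462)), Mul(-37296, Pow(Add(5, Rational(1, 141)), -1))) = Add(Rational(47011, 44462), Mul(-37296, Pow(Rational(706, 141), -1))) = Add(Rational(47011, 44462), Mul(-37296, Rational(141, 706))) = Add(Rational(47011, 44462), Rational(-2629368, 353)) = Rational(-116890365133, 15695086)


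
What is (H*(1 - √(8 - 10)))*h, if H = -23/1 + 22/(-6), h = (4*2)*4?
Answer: -2560/3 + 2560*I*√2/3 ≈ -853.33 + 1206.8*I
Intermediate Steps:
h = 32 (h = 8*4 = 32)
H = -80/3 (H = -23*1 + 22*(-⅙) = -23 - 11/3 = -80/3 ≈ -26.667)
(H*(1 - √(8 - 10)))*h = -80*(1 - √(8 - 10))/3*32 = -80*(1 - √(-2))/3*32 = -80*(1 - I*√2)/3*32 = (-80/3 + 80*I*√2/3)*32 = -2560/3 + 2560*I*√2/3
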